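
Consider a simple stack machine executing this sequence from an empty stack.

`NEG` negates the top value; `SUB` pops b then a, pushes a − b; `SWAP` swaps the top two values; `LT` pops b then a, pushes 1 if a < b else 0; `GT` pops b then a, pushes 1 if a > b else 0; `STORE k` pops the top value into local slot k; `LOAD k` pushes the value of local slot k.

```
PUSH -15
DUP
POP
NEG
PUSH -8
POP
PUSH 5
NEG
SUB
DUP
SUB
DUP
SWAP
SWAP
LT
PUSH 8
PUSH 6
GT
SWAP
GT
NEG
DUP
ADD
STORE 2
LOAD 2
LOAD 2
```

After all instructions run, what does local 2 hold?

PUSH -15  [-15]
DUP       [-15, -15]
POP       [-15]
NEG       [15]
PUSH -8   [15, -8]
POP       [15]
PUSH 5    [15, 5]
NEG       [15, -5]
SUB       [20]
DUP       [20, 20]
SUB       [0]
DUP       [0, 0]
SWAP      [0, 0]
SWAP      [0, 0]
LT        [0]
PUSH 8    [0, 8]
PUSH 6    [0, 8, 6]
GT        [0, 1]
SWAP      [1, 0]
GT        [1]
NEG       [-1]
DUP       [-1, -1]
ADD       [-2]
STORE 2   []
LOAD 2    [-2]
LOAD 2    [-2, -2]

-2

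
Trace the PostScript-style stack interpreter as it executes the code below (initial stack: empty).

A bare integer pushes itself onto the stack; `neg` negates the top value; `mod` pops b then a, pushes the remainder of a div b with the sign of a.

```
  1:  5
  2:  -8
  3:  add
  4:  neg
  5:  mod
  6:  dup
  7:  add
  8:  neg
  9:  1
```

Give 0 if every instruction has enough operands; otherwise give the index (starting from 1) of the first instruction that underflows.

5    [5]
-8   [5, -8]
add  [-3]
neg  [3]
mod  — needs 2 operands, stack has 1 → underflow

5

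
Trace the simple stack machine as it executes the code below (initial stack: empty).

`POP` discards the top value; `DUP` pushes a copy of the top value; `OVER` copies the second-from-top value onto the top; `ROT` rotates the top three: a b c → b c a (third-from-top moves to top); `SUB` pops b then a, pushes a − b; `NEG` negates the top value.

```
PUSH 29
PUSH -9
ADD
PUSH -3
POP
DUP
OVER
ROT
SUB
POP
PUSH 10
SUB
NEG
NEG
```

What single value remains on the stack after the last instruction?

10

PUSH 29 → [29]
PUSH -9 → [29, -9]
ADD     → [20]
PUSH -3 → [20, -3]
POP     → [20]
DUP     → [20, 20]
OVER    → [20, 20, 20]
ROT     → [20, 20, 20]
SUB     → [20, 0]
POP     → [20]
PUSH 10 → [20, 10]
SUB     → [10]
NEG     → [-10]
NEG     → [10]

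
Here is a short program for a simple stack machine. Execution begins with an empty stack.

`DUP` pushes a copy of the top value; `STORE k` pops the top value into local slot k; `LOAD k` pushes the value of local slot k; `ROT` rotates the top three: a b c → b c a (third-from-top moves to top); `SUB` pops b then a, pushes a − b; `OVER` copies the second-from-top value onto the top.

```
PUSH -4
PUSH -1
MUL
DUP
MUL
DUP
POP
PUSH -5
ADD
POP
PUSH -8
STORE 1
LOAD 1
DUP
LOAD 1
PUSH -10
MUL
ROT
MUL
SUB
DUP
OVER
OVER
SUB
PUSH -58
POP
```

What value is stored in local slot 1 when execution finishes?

PUSH -4   [-4]
PUSH -1   [-4, -1]
MUL       [4]
DUP       [4, 4]
MUL       [16]
DUP       [16, 16]
POP       [16]
PUSH -5   [16, -5]
ADD       [11]
POP       []
PUSH -8   [-8]
STORE 1   []
LOAD 1    [-8]
DUP       [-8, -8]
LOAD 1    [-8, -8, -8]
PUSH -10  [-8, -8, -8, -10]
MUL       [-8, -8, 80]
ROT       [-8, 80, -8]
MUL       [-8, -640]
SUB       [632]
DUP       [632, 632]
OVER      [632, 632, 632]
OVER      [632, 632, 632, 632]
SUB       [632, 632, 0]
PUSH -58  [632, 632, 0, -58]
POP       [632, 632, 0]

-8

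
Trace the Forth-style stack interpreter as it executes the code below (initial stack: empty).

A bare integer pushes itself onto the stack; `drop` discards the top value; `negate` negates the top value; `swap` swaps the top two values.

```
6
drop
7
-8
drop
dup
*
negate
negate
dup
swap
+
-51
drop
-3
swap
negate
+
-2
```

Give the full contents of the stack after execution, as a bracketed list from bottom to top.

6      → 6
drop   → (empty)
7      → 7
-8     → 7 -8
drop   → 7
dup    → 7 7
*      → 49
negate → -49
negate → 49
dup    → 49 49
swap   → 49 49
+      → 98
-51    → 98 -51
drop   → 98
-3     → 98 -3
swap   → -3 98
negate → -3 -98
+      → -101
-2     → -101 -2

[-101, -2]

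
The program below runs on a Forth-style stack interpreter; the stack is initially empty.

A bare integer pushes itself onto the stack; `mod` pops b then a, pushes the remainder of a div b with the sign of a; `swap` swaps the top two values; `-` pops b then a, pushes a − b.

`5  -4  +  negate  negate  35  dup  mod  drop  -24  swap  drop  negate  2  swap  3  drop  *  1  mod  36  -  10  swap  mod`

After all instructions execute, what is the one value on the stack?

5      : 5
-4     : 5 -4
+      : 1
negate : -1
negate : 1
35     : 1 35
dup    : 1 35 35
mod    : 1 0
drop   : 1
-24    : 1 -24
swap   : -24 1
drop   : -24
negate : 24
2      : 24 2
swap   : 2 24
3      : 2 24 3
drop   : 2 24
*      : 48
1      : 48 1
mod    : 0
36     : 0 36
-      : -36
10     : -36 10
swap   : 10 -36
mod    : 10

10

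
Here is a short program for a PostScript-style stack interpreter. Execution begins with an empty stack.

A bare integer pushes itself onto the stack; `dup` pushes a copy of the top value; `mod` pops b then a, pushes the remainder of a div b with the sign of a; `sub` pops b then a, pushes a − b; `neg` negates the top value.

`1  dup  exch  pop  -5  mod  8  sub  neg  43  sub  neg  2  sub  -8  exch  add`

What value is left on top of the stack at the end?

1    → 1
dup  → 1 1
exch → 1 1
pop  → 1
-5   → 1 -5
mod  → 1
8    → 1 8
sub  → -7
neg  → 7
43   → 7 43
sub  → -36
neg  → 36
2    → 36 2
sub  → 34
-8   → 34 -8
exch → -8 34
add  → 26

26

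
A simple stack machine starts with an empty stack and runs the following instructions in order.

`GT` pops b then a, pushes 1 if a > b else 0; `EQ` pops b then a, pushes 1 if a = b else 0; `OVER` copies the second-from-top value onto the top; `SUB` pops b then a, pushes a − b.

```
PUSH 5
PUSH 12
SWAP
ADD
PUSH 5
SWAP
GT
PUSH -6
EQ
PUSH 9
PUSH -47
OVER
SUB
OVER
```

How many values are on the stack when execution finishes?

4

PUSH 5   -> 5
PUSH 12  -> 5 12
SWAP     -> 12 5
ADD      -> 17
PUSH 5   -> 17 5
SWAP     -> 5 17
GT       -> 0
PUSH -6  -> 0 -6
EQ       -> 0
PUSH 9   -> 0 9
PUSH -47 -> 0 9 -47
OVER     -> 0 9 -47 9
SUB      -> 0 9 -56
OVER     -> 0 9 -56 9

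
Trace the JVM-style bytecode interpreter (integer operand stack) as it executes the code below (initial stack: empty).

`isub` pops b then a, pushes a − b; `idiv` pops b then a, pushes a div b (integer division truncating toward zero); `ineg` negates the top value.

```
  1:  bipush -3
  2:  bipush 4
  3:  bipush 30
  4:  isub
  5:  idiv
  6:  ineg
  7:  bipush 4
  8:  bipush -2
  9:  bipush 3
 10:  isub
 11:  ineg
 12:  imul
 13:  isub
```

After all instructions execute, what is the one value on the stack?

-20

bipush -3  [-3]
bipush 4   [-3, 4]
bipush 30  [-3, 4, 30]
isub       [-3, -26]
idiv       [0]
ineg       [0]
bipush 4   [0, 4]
bipush -2  [0, 4, -2]
bipush 3   [0, 4, -2, 3]
isub       [0, 4, -5]
ineg       [0, 4, 5]
imul       [0, 20]
isub       [-20]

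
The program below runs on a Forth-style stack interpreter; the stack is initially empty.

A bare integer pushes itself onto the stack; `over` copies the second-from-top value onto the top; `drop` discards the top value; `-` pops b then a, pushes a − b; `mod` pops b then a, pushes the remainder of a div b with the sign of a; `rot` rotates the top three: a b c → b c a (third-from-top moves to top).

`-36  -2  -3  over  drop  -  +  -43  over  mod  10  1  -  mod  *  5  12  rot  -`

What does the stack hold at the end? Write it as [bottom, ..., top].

-36   [-36]
-2    [-36, -2]
-3    [-36, -2, -3]
over  [-36, -2, -3, -2]
drop  [-36, -2, -3]
-     [-36, 1]
+     [-35]
-43   [-35, -43]
over  [-35, -43, -35]
mod   [-35, -8]
10    [-35, -8, 10]
1     [-35, -8, 10, 1]
-     [-35, -8, 9]
mod   [-35, -8]
*     [280]
5     [280, 5]
12    [280, 5, 12]
rot   [5, 12, 280]
-     [5, -268]

[5, -268]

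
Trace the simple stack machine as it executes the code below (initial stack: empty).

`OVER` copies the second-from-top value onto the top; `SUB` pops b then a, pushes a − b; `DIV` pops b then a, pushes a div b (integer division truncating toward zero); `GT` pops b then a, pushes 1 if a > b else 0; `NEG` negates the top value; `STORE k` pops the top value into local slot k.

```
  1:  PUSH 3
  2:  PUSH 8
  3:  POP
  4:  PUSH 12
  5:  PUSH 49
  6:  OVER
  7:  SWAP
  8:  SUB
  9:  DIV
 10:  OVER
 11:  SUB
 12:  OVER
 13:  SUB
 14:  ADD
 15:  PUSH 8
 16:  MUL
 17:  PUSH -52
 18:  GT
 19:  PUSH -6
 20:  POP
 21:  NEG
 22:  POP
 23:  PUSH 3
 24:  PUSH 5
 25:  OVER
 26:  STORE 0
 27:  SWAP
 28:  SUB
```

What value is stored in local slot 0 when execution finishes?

PUSH 3    3
PUSH 8    3 8
POP       3
PUSH 12   3 12
PUSH 49   3 12 49
OVER      3 12 49 12
SWAP      3 12 12 49
SUB       3 12 -37
DIV       3 0
OVER      3 0 3
SUB       3 -3
OVER      3 -3 3
SUB       3 -6
ADD       -3
PUSH 8    -3 8
MUL       -24
PUSH -52  -24 -52
GT        1
PUSH -6   1 -6
POP       1
NEG       -1
POP       (empty)
PUSH 3    3
PUSH 5    3 5
OVER      3 5 3
STORE 0   3 5
SWAP      5 3
SUB       2

3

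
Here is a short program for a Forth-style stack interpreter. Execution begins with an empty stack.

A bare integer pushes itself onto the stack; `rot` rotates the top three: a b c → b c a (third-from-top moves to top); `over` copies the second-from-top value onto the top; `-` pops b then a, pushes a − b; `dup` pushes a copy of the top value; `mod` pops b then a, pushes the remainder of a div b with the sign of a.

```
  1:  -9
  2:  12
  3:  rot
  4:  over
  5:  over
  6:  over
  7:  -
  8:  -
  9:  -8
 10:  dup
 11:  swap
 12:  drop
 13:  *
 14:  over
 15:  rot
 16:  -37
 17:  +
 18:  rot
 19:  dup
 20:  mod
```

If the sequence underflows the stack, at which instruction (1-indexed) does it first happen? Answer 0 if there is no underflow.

-9  -9
12  -9 12
rot  — needs 3 operands, stack has 2 → underflow

3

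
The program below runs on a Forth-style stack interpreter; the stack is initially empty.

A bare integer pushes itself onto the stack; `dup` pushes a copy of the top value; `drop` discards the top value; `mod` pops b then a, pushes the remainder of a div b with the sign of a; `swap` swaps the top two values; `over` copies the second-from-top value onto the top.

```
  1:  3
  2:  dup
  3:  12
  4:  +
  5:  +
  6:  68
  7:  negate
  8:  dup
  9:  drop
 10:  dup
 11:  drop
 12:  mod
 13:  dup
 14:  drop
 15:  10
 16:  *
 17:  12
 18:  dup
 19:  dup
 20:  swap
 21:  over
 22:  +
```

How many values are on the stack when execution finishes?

4

3       [3]
dup     [3, 3]
12      [3, 3, 12]
+       [3, 15]
+       [18]
68      [18, 68]
negate  [18, -68]
dup     [18, -68, -68]
drop    [18, -68]
dup     [18, -68, -68]
drop    [18, -68]
mod     [18]
dup     [18, 18]
drop    [18]
10      [18, 10]
*       [180]
12      [180, 12]
dup     [180, 12, 12]
dup     [180, 12, 12, 12]
swap    [180, 12, 12, 12]
over    [180, 12, 12, 12, 12]
+       [180, 12, 12, 24]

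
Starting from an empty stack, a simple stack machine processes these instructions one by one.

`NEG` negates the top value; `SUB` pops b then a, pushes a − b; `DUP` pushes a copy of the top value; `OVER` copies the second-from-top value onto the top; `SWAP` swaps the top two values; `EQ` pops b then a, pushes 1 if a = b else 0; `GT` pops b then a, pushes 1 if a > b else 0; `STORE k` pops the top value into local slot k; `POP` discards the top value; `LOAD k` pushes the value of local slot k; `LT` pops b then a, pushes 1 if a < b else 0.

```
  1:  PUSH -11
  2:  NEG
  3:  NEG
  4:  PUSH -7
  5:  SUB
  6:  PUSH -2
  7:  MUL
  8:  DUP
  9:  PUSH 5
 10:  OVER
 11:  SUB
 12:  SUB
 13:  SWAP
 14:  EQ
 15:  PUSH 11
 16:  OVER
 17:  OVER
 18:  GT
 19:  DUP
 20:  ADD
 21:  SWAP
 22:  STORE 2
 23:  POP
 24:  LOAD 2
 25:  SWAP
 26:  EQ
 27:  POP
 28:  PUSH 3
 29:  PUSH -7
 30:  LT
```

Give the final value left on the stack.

0

PUSH -11 → [-11]
NEG      → [11]
NEG      → [-11]
PUSH -7  → [-11, -7]
SUB      → [-4]
PUSH -2  → [-4, -2]
MUL      → [8]
DUP      → [8, 8]
PUSH 5   → [8, 8, 5]
OVER     → [8, 8, 5, 8]
SUB      → [8, 8, -3]
SUB      → [8, 11]
SWAP     → [11, 8]
EQ       → [0]
PUSH 11  → [0, 11]
OVER     → [0, 11, 0]
OVER     → [0, 11, 0, 11]
GT       → [0, 11, 0]
DUP      → [0, 11, 0, 0]
ADD      → [0, 11, 0]
SWAP     → [0, 0, 11]
STORE 2  → [0, 0]
POP      → [0]
LOAD 2   → [0, 11]
SWAP     → [11, 0]
EQ       → [0]
POP      → []
PUSH 3   → [3]
PUSH -7  → [3, -7]
LT       → [0]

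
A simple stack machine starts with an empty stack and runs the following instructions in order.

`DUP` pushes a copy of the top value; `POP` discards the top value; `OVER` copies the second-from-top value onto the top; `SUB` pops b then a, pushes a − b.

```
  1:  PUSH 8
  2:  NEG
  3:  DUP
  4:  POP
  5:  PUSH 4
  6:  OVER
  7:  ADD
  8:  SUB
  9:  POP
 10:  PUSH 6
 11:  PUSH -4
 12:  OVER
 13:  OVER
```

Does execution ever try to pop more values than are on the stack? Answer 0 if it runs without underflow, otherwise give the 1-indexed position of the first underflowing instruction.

PUSH 8  : [8]
NEG     : [-8]
DUP     : [-8, -8]
POP     : [-8]
PUSH 4  : [-8, 4]
OVER    : [-8, 4, -8]
ADD     : [-8, -4]
SUB     : [-4]
POP     : []
PUSH 6  : [6]
PUSH -4 : [6, -4]
OVER    : [6, -4, 6]
OVER    : [6, -4, 6, -4]

0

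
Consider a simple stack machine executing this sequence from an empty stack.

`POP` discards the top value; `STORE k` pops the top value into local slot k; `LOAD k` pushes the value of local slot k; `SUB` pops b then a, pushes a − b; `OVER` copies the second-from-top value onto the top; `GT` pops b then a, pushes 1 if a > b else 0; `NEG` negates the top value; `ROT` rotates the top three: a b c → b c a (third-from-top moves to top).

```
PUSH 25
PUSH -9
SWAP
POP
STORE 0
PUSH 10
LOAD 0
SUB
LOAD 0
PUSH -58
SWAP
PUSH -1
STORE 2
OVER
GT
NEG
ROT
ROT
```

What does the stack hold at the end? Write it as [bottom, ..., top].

[-1, 19, -58]

PUSH 25  → [25]
PUSH -9  → [25, -9]
SWAP     → [-9, 25]
POP      → [-9]
STORE 0  → []
PUSH 10  → [10]
LOAD 0   → [10, -9]
SUB      → [19]
LOAD 0   → [19, -9]
PUSH -58 → [19, -9, -58]
SWAP     → [19, -58, -9]
PUSH -1  → [19, -58, -9, -1]
STORE 2  → [19, -58, -9]
OVER     → [19, -58, -9, -58]
GT       → [19, -58, 1]
NEG      → [19, -58, -1]
ROT      → [-58, -1, 19]
ROT      → [-1, 19, -58]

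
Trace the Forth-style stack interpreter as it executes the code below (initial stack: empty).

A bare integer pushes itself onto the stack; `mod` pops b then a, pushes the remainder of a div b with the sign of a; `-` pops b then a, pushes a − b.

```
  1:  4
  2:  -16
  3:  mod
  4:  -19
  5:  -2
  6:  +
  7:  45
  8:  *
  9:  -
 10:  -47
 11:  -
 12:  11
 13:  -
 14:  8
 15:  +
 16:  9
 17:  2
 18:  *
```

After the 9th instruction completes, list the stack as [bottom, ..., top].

[949]

4   : 4
-16 : 4 -16
mod : 4
-19 : 4 -19
-2  : 4 -19 -2
+   : 4 -21
45  : 4 -21 45
*   : 4 -945
-   : 949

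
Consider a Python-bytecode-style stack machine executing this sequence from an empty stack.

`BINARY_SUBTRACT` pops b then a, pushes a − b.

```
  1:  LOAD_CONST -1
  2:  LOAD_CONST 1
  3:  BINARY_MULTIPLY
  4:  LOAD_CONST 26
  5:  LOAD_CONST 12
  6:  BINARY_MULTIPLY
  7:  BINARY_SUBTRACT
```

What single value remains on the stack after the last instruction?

LOAD_CONST -1   → [-1]
LOAD_CONST 1    → [-1, 1]
BINARY_MULTIPLY → [-1]
LOAD_CONST 26   → [-1, 26]
LOAD_CONST 12   → [-1, 26, 12]
BINARY_MULTIPLY → [-1, 312]
BINARY_SUBTRACT → [-313]

-313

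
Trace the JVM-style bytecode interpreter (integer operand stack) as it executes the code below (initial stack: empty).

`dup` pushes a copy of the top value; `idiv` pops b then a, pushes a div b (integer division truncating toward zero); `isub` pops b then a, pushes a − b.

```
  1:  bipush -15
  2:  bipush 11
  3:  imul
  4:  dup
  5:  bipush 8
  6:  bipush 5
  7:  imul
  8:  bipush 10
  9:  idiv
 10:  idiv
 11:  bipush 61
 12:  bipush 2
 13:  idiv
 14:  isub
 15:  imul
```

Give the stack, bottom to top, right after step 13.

bipush -15  -15
bipush 11   -15 11
imul        -165
dup         -165 -165
bipush 8    -165 -165 8
bipush 5    -165 -165 8 5
imul        -165 -165 40
bipush 10   -165 -165 40 10
idiv        -165 -165 4
idiv        -165 -41
bipush 61   -165 -41 61
bipush 2    -165 -41 61 2
idiv        -165 -41 30

[-165, -41, 30]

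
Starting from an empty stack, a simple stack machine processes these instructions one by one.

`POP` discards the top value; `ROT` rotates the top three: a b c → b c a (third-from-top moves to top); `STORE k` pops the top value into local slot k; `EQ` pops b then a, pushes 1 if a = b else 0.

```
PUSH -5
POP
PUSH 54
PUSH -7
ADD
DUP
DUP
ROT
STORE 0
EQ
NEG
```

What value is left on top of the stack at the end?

PUSH -5 : -5
POP     : (empty)
PUSH 54 : 54
PUSH -7 : 54 -7
ADD     : 47
DUP     : 47 47
DUP     : 47 47 47
ROT     : 47 47 47
STORE 0 : 47 47
EQ      : 1
NEG     : -1

-1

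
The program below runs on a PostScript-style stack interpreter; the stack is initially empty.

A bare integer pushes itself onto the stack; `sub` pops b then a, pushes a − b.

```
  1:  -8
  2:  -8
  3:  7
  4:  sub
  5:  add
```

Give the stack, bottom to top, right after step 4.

[-8, -15]

-8  : [-8]
-8  : [-8, -8]
7   : [-8, -8, 7]
sub : [-8, -15]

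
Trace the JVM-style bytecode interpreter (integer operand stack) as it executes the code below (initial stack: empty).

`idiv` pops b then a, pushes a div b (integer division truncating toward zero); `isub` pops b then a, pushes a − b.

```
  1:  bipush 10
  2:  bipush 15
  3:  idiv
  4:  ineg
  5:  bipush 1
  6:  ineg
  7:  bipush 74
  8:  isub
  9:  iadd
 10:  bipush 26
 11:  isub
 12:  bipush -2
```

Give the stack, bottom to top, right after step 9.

[-75]

bipush 10 → 10
bipush 15 → 10 15
idiv      → 0
ineg      → 0
bipush 1  → 0 1
ineg      → 0 -1
bipush 74 → 0 -1 74
isub      → 0 -75
iadd      → -75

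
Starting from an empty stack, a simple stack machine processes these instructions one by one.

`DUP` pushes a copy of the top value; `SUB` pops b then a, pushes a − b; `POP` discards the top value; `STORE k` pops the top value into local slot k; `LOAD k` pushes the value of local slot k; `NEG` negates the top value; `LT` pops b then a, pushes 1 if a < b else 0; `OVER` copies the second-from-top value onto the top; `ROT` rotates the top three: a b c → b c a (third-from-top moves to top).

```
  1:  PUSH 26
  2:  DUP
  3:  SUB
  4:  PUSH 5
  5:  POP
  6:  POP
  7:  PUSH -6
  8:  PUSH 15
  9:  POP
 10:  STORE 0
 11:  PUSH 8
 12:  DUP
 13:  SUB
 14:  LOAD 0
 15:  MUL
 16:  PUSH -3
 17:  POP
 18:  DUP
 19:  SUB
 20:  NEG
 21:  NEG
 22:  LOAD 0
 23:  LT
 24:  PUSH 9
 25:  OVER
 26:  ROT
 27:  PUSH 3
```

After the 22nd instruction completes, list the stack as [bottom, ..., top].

PUSH 26 -> 26
DUP     -> 26 26
SUB     -> 0
PUSH 5  -> 0 5
POP     -> 0
POP     -> (empty)
PUSH -6 -> -6
PUSH 15 -> -6 15
POP     -> -6
STORE 0 -> (empty)
PUSH 8  -> 8
DUP     -> 8 8
SUB     -> 0
LOAD 0  -> 0 -6
MUL     -> 0
PUSH -3 -> 0 -3
POP     -> 0
DUP     -> 0 0
SUB     -> 0
NEG     -> 0
NEG     -> 0
LOAD 0  -> 0 -6

[0, -6]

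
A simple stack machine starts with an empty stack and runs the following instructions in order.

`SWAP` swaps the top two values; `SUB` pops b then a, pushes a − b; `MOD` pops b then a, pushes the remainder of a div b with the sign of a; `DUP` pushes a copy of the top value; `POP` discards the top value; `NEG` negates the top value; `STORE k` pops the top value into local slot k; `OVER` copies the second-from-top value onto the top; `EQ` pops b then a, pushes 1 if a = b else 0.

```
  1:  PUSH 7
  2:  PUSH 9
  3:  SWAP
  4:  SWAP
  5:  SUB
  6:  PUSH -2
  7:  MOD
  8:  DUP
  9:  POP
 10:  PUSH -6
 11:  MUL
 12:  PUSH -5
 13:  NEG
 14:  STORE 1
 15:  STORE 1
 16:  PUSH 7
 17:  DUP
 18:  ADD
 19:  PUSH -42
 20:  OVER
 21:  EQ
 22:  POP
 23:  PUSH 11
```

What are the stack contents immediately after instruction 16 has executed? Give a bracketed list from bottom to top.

PUSH 7  -> [7]
PUSH 9  -> [7, 9]
SWAP    -> [9, 7]
SWAP    -> [7, 9]
SUB     -> [-2]
PUSH -2 -> [-2, -2]
MOD     -> [0]
DUP     -> [0, 0]
POP     -> [0]
PUSH -6 -> [0, -6]
MUL     -> [0]
PUSH -5 -> [0, -5]
NEG     -> [0, 5]
STORE 1 -> [0]
STORE 1 -> []
PUSH 7  -> [7]

[7]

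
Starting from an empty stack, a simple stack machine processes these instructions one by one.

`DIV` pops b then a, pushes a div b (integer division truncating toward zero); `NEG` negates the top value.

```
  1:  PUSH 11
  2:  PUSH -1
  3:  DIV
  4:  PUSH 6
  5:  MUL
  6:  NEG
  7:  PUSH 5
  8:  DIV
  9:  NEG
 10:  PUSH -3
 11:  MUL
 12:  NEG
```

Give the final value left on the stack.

-39

PUSH 11 : 11
PUSH -1 : 11 -1
DIV     : -11
PUSH 6  : -11 6
MUL     : -66
NEG     : 66
PUSH 5  : 66 5
DIV     : 13
NEG     : -13
PUSH -3 : -13 -3
MUL     : 39
NEG     : -39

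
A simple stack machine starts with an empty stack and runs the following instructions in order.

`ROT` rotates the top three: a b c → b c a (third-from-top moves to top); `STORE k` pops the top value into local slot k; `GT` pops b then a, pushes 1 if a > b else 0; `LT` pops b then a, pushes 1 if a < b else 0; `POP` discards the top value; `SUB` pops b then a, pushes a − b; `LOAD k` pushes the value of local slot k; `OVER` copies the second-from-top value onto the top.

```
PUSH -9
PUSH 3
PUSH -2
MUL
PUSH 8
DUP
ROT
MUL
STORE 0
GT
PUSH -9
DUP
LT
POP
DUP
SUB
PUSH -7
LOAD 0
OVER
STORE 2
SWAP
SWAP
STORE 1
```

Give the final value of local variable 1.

-48

PUSH -9  -9
PUSH 3   -9 3
PUSH -2  -9 3 -2
MUL      -9 -6
PUSH 8   -9 -6 8
DUP      -9 -6 8 8
ROT      -9 8 8 -6
MUL      -9 8 -48
STORE 0  -9 8
GT       0
PUSH -9  0 -9
DUP      0 -9 -9
LT       0 0
POP      0
DUP      0 0
SUB      0
PUSH -7  0 -7
LOAD 0   0 -7 -48
OVER     0 -7 -48 -7
STORE 2  0 -7 -48
SWAP     0 -48 -7
SWAP     0 -7 -48
STORE 1  0 -7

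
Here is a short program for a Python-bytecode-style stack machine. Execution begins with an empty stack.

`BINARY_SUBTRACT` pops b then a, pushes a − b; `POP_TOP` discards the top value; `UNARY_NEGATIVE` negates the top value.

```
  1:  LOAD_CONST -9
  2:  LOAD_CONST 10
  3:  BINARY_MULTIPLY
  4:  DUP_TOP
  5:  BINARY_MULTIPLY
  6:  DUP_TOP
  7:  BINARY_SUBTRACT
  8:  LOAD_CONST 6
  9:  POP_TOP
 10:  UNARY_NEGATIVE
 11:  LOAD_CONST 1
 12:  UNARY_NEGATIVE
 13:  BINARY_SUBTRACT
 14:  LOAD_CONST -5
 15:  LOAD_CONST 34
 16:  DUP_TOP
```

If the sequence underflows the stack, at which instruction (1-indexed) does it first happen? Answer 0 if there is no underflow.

LOAD_CONST -9    [-9]
LOAD_CONST 10    [-9, 10]
BINARY_MULTIPLY  [-90]
DUP_TOP          [-90, -90]
BINARY_MULTIPLY  [8100]
DUP_TOP          [8100, 8100]
BINARY_SUBTRACT  [0]
LOAD_CONST 6     [0, 6]
POP_TOP          [0]
UNARY_NEGATIVE   [0]
LOAD_CONST 1     [0, 1]
UNARY_NEGATIVE   [0, -1]
BINARY_SUBTRACT  [1]
LOAD_CONST -5    [1, -5]
LOAD_CONST 34    [1, -5, 34]
DUP_TOP          [1, -5, 34, 34]

0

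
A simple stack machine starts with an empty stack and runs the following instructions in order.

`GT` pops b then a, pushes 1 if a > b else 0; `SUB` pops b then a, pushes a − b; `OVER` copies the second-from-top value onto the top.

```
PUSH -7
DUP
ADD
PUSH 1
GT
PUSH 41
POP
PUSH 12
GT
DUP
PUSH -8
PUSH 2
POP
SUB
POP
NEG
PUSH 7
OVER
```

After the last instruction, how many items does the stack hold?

3

PUSH -7 : -7
DUP     : -7 -7
ADD     : -14
PUSH 1  : -14 1
GT      : 0
PUSH 41 : 0 41
POP     : 0
PUSH 12 : 0 12
GT      : 0
DUP     : 0 0
PUSH -8 : 0 0 -8
PUSH 2  : 0 0 -8 2
POP     : 0 0 -8
SUB     : 0 8
POP     : 0
NEG     : 0
PUSH 7  : 0 7
OVER    : 0 7 0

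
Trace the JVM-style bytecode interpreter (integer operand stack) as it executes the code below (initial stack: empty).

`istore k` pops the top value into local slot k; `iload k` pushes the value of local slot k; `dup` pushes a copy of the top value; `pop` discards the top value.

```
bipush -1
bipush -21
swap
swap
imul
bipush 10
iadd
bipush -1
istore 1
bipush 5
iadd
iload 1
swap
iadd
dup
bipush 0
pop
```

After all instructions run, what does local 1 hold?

-1

bipush -1  -> -1
bipush -21 -> -1 -21
swap       -> -21 -1
swap       -> -1 -21
imul       -> 21
bipush 10  -> 21 10
iadd       -> 31
bipush -1  -> 31 -1
istore 1   -> 31
bipush 5   -> 31 5
iadd       -> 36
iload 1    -> 36 -1
swap       -> -1 36
iadd       -> 35
dup        -> 35 35
bipush 0   -> 35 35 0
pop        -> 35 35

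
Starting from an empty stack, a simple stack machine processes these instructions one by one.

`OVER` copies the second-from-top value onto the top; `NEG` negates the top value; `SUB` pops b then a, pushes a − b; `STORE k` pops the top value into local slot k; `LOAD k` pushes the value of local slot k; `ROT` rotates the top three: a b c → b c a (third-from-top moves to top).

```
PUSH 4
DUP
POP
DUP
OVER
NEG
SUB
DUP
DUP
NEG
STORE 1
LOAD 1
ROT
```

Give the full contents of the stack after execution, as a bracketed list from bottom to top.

[4, 8, -8, 8]

PUSH 4  → [4]
DUP     → [4, 4]
POP     → [4]
DUP     → [4, 4]
OVER    → [4, 4, 4]
NEG     → [4, 4, -4]
SUB     → [4, 8]
DUP     → [4, 8, 8]
DUP     → [4, 8, 8, 8]
NEG     → [4, 8, 8, -8]
STORE 1 → [4, 8, 8]
LOAD 1  → [4, 8, 8, -8]
ROT     → [4, 8, -8, 8]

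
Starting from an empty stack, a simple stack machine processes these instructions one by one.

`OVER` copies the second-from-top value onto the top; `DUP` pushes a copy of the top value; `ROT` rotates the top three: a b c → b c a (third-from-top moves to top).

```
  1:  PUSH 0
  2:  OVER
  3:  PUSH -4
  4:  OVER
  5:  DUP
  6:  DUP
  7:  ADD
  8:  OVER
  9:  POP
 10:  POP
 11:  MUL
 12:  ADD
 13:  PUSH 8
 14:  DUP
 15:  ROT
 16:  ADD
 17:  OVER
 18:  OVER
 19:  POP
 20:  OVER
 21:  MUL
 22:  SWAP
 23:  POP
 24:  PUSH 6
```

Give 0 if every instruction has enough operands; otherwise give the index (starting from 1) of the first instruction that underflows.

PUSH 0  [0]
OVER  — needs 2 operands, stack has 1 → underflow

2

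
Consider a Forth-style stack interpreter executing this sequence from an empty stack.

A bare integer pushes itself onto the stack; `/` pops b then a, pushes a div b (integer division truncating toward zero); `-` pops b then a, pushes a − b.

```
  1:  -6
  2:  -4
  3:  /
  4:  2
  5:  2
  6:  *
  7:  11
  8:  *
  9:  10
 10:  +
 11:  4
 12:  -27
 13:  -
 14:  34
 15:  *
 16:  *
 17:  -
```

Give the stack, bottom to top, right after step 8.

[1, 44]

-6 -> [-6]
-4 -> [-6, -4]
/  -> [1]
2  -> [1, 2]
2  -> [1, 2, 2]
*  -> [1, 4]
11 -> [1, 4, 11]
*  -> [1, 44]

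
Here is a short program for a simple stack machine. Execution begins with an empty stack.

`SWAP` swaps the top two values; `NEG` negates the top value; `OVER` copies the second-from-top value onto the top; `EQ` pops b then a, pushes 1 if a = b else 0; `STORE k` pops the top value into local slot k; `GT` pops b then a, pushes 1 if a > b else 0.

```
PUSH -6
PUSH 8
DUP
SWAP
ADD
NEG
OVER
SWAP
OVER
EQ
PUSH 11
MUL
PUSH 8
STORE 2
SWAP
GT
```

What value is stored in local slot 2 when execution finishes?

PUSH -6 : -6
PUSH 8  : -6 8
DUP     : -6 8 8
SWAP    : -6 8 8
ADD     : -6 16
NEG     : -6 -16
OVER    : -6 -16 -6
SWAP    : -6 -6 -16
OVER    : -6 -6 -16 -6
EQ      : -6 -6 0
PUSH 11 : -6 -6 0 11
MUL     : -6 -6 0
PUSH 8  : -6 -6 0 8
STORE 2 : -6 -6 0
SWAP    : -6 0 -6
GT      : -6 1

8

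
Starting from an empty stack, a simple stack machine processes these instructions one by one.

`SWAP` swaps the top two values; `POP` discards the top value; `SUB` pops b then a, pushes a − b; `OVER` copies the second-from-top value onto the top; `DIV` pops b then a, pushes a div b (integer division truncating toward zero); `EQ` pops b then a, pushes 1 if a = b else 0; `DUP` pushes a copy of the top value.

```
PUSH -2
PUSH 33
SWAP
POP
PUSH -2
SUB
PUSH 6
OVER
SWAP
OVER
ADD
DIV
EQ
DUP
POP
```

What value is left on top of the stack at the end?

0

PUSH -2 -> [-2]
PUSH 33 -> [-2, 33]
SWAP    -> [33, -2]
POP     -> [33]
PUSH -2 -> [33, -2]
SUB     -> [35]
PUSH 6  -> [35, 6]
OVER    -> [35, 6, 35]
SWAP    -> [35, 35, 6]
OVER    -> [35, 35, 6, 35]
ADD     -> [35, 35, 41]
DIV     -> [35, 0]
EQ      -> [0]
DUP     -> [0, 0]
POP     -> [0]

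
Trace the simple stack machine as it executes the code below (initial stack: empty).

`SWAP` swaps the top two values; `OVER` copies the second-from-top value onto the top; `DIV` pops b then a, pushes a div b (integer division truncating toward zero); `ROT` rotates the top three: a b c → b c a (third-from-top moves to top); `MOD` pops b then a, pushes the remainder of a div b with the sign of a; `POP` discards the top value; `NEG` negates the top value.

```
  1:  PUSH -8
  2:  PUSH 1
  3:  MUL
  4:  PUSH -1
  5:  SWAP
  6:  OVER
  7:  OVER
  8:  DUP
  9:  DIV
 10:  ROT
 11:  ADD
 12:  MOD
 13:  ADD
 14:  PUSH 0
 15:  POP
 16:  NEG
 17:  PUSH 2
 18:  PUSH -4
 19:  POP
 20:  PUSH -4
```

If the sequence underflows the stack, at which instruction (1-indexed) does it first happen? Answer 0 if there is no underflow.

PUSH -8  -8
PUSH 1   -8 1
MUL      -8
PUSH -1  -8 -1
SWAP     -1 -8
OVER     -1 -8 -1
OVER     -1 -8 -1 -8
DUP      -1 -8 -1 -8 -8
DIV      -1 -8 -1 1
ROT      -1 -1 1 -8
ADD      -1 -1 -7
MOD      -1 -1
ADD      -2
PUSH 0   -2 0
POP      -2
NEG      2
PUSH 2   2 2
PUSH -4  2 2 -4
POP      2 2
PUSH -4  2 2 -4

0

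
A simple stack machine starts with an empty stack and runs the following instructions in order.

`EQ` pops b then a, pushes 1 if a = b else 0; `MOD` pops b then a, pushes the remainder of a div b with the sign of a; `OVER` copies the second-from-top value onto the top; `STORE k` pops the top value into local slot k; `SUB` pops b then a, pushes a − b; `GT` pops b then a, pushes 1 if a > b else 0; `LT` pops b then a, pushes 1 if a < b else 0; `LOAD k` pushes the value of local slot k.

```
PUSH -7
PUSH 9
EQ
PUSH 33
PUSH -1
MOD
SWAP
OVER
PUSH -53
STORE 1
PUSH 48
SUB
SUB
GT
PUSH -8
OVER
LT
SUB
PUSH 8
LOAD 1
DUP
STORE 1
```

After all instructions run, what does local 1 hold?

PUSH -7  -> -7
PUSH 9   -> -7 9
EQ       -> 0
PUSH 33  -> 0 33
PUSH -1  -> 0 33 -1
MOD      -> 0 0
SWAP     -> 0 0
OVER     -> 0 0 0
PUSH -53 -> 0 0 0 -53
STORE 1  -> 0 0 0
PUSH 48  -> 0 0 0 48
SUB      -> 0 0 -48
SUB      -> 0 48
GT       -> 0
PUSH -8  -> 0 -8
OVER     -> 0 -8 0
LT       -> 0 1
SUB      -> -1
PUSH 8   -> -1 8
LOAD 1   -> -1 8 -53
DUP      -> -1 8 -53 -53
STORE 1  -> -1 8 -53

-53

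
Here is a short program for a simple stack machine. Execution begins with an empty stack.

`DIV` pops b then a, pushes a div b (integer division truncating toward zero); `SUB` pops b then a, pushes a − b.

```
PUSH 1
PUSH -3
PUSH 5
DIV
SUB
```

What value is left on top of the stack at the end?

1

PUSH 1  → [1]
PUSH -3 → [1, -3]
PUSH 5  → [1, -3, 5]
DIV     → [1, 0]
SUB     → [1]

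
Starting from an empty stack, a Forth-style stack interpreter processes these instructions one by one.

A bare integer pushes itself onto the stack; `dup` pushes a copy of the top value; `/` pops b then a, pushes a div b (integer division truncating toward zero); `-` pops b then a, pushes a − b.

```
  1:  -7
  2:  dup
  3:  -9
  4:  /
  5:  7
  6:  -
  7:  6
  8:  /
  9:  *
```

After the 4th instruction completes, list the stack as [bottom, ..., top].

-7   -7
dup  -7 -7
-9   -7 -7 -9
/    -7 0

[-7, 0]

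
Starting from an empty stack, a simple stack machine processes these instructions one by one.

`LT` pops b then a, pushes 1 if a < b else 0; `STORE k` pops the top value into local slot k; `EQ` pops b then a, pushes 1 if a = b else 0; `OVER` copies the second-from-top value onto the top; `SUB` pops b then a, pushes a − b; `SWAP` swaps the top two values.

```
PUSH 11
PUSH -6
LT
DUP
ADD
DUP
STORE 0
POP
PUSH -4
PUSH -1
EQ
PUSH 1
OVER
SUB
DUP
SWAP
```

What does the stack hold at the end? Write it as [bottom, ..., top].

PUSH 11  11
PUSH -6  11 -6
LT       0
DUP      0 0
ADD      0
DUP      0 0
STORE 0  0
POP      (empty)
PUSH -4  -4
PUSH -1  -4 -1
EQ       0
PUSH 1   0 1
OVER     0 1 0
SUB      0 1
DUP      0 1 1
SWAP     0 1 1

[0, 1, 1]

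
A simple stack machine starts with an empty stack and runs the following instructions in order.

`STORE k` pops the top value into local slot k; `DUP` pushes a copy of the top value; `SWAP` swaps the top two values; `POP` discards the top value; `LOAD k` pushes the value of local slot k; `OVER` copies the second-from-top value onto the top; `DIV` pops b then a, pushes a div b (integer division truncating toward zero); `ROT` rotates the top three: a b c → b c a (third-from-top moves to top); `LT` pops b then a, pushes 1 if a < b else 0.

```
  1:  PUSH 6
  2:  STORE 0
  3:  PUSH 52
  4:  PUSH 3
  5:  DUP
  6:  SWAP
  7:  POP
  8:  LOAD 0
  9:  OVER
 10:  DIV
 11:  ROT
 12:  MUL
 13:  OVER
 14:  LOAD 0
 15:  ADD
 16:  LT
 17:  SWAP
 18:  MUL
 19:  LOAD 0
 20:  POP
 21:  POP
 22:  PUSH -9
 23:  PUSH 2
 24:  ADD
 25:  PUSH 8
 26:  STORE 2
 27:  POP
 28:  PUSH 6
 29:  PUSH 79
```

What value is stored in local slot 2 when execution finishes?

PUSH 6   6
STORE 0  (empty)
PUSH 52  52
PUSH 3   52 3
DUP      52 3 3
SWAP     52 3 3
POP      52 3
LOAD 0   52 3 6
OVER     52 3 6 3
DIV      52 3 2
ROT      3 2 52
MUL      3 104
OVER     3 104 3
LOAD 0   3 104 3 6
ADD      3 104 9
LT       3 0
SWAP     0 3
MUL      0
LOAD 0   0 6
POP      0
POP      (empty)
PUSH -9  -9
PUSH 2   -9 2
ADD      -7
PUSH 8   -7 8
STORE 2  -7
POP      (empty)
PUSH 6   6
PUSH 79  6 79

8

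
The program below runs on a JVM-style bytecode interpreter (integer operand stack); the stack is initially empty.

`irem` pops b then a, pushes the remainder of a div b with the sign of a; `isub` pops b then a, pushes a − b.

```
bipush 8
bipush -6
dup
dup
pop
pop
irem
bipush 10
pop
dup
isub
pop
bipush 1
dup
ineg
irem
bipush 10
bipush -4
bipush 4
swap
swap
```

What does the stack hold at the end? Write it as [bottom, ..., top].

bipush 8  -> [8]
bipush -6 -> [8, -6]
dup       -> [8, -6, -6]
dup       -> [8, -6, -6, -6]
pop       -> [8, -6, -6]
pop       -> [8, -6]
irem      -> [2]
bipush 10 -> [2, 10]
pop       -> [2]
dup       -> [2, 2]
isub      -> [0]
pop       -> []
bipush 1  -> [1]
dup       -> [1, 1]
ineg      -> [1, -1]
irem      -> [0]
bipush 10 -> [0, 10]
bipush -4 -> [0, 10, -4]
bipush 4  -> [0, 10, -4, 4]
swap      -> [0, 10, 4, -4]
swap      -> [0, 10, -4, 4]

[0, 10, -4, 4]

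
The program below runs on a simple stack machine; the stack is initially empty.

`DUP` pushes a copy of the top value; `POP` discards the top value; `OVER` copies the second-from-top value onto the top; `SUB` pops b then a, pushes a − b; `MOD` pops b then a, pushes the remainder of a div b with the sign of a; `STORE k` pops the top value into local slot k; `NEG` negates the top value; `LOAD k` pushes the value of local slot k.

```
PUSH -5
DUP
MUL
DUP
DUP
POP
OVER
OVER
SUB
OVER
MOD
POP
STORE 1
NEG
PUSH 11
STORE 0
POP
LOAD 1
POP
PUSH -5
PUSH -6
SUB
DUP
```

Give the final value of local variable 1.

PUSH -5 -> -5
DUP     -> -5 -5
MUL     -> 25
DUP     -> 25 25
DUP     -> 25 25 25
POP     -> 25 25
OVER    -> 25 25 25
OVER    -> 25 25 25 25
SUB     -> 25 25 0
OVER    -> 25 25 0 25
MOD     -> 25 25 0
POP     -> 25 25
STORE 1 -> 25
NEG     -> -25
PUSH 11 -> -25 11
STORE 0 -> -25
POP     -> (empty)
LOAD 1  -> 25
POP     -> (empty)
PUSH -5 -> -5
PUSH -6 -> -5 -6
SUB     -> 1
DUP     -> 1 1

25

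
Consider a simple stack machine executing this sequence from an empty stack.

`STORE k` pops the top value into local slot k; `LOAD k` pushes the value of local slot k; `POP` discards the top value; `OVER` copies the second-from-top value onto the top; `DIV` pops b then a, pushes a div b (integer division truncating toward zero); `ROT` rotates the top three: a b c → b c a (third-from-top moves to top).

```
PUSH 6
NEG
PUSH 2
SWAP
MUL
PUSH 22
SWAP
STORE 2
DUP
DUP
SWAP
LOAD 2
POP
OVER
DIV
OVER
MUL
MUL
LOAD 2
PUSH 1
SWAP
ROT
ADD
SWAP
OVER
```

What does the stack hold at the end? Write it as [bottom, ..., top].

[22, 472, 1, 472]

PUSH 6  → [6]
NEG     → [-6]
PUSH 2  → [-6, 2]
SWAP    → [2, -6]
MUL     → [-12]
PUSH 22 → [-12, 22]
SWAP    → [22, -12]
STORE 2 → [22]
DUP     → [22, 22]
DUP     → [22, 22, 22]
SWAP    → [22, 22, 22]
LOAD 2  → [22, 22, 22, -12]
POP     → [22, 22, 22]
OVER    → [22, 22, 22, 22]
DIV     → [22, 22, 1]
OVER    → [22, 22, 1, 22]
MUL     → [22, 22, 22]
MUL     → [22, 484]
LOAD 2  → [22, 484, -12]
PUSH 1  → [22, 484, -12, 1]
SWAP    → [22, 484, 1, -12]
ROT     → [22, 1, -12, 484]
ADD     → [22, 1, 472]
SWAP    → [22, 472, 1]
OVER    → [22, 472, 1, 472]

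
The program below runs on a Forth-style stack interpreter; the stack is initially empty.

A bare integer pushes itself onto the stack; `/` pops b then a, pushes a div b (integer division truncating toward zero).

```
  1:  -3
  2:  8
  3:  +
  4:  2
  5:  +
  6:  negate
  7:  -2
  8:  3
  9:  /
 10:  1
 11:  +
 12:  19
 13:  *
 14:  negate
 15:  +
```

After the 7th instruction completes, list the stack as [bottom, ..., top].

-3     -> [-3]
8      -> [-3, 8]
+      -> [5]
2      -> [5, 2]
+      -> [7]
negate -> [-7]
-2     -> [-7, -2]

[-7, -2]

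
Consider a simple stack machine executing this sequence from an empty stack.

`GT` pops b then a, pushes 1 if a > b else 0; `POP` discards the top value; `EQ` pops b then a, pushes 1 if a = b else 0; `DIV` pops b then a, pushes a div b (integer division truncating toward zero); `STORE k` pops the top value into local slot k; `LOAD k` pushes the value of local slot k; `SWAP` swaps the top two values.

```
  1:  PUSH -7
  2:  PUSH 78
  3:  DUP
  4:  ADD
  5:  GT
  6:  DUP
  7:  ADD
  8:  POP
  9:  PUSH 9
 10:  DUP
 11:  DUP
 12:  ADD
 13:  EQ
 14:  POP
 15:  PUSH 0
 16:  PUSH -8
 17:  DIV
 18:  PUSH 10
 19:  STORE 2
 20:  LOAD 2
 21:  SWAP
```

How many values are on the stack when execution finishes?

PUSH -7 : -7
PUSH 78 : -7 78
DUP     : -7 78 78
ADD     : -7 156
GT      : 0
DUP     : 0 0
ADD     : 0
POP     : (empty)
PUSH 9  : 9
DUP     : 9 9
DUP     : 9 9 9
ADD     : 9 18
EQ      : 0
POP     : (empty)
PUSH 0  : 0
PUSH -8 : 0 -8
DIV     : 0
PUSH 10 : 0 10
STORE 2 : 0
LOAD 2  : 0 10
SWAP    : 10 0

2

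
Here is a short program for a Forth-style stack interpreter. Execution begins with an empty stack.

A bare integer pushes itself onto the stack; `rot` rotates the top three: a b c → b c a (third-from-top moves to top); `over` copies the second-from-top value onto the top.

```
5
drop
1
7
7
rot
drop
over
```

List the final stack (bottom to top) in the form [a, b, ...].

5    -> [5]
drop -> []
1    -> [1]
7    -> [1, 7]
7    -> [1, 7, 7]
rot  -> [7, 7, 1]
drop -> [7, 7]
over -> [7, 7, 7]

[7, 7, 7]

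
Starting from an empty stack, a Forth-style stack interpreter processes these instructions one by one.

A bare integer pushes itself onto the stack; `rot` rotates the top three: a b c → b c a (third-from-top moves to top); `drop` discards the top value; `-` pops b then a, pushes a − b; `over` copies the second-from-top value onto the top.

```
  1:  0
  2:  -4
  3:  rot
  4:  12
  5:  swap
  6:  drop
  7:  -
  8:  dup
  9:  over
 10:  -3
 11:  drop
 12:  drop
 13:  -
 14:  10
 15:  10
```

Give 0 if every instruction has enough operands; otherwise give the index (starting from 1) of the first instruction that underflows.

0  -> 0
-4 -> 0 -4
rot  — needs 3 operands, stack has 2 → underflow

3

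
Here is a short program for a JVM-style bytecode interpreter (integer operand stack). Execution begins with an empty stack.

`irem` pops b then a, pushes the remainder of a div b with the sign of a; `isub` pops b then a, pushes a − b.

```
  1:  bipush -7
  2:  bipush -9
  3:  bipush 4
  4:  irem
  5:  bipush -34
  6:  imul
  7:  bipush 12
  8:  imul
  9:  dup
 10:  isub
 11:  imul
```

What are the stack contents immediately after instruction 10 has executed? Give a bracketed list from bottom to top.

[-7, 0]

bipush -7  → [-7]
bipush -9  → [-7, -9]
bipush 4   → [-7, -9, 4]
irem       → [-7, -1]
bipush -34 → [-7, -1, -34]
imul       → [-7, 34]
bipush 12  → [-7, 34, 12]
imul       → [-7, 408]
dup        → [-7, 408, 408]
isub       → [-7, 0]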